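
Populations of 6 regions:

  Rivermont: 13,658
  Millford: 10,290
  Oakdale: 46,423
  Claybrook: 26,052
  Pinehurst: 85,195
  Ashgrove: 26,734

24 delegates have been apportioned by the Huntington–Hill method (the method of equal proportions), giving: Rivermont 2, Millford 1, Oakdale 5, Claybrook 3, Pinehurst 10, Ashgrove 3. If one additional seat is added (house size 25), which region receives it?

Priority for the next seat is population ÷ (√(s·(s+1))).
Priorities: Rivermont 5575.855, Millford 7276.129, Oakdale 8475.641, Claybrook 7520.565, Pinehurst 8123.025, Ashgrove 7717.441.
Highest priority: Oakdale.

Oakdale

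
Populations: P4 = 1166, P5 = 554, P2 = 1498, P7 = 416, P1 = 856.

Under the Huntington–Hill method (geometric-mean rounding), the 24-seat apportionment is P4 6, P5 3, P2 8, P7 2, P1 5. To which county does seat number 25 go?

Priority for the next seat is population ÷ (√(s·(s+1))).
Priorities: P4 179.918, P5 159.926, P2 176.541, P7 169.831, P1 156.284.
Highest priority: P4.

P4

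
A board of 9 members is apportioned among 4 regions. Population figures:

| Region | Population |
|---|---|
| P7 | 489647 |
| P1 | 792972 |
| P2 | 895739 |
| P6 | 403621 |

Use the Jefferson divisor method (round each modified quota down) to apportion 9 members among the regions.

P7 2; P1 3; P2 3; P6 1

Standard divisor 2581979/9 ≈ 286886.556; standard quotas: P7 1.707, P1 2.764, P2 3.122, P6 1.407.
Rounding down gives 1, 2, 3, 1 = 7 seats, so the divisor must be adjusted.
With modified divisor 234400: modified quotas P7 2.089, P1 3.383, P2 3.821, P6 1.722.
Rounding down: P7 2, P1 3, P2 3, P6 1 (total 9).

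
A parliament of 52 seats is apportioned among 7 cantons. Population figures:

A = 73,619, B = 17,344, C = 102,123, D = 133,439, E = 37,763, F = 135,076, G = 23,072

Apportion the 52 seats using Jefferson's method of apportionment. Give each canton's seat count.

Standard divisor 522436/52 ≈ 10046.846; standard quotas: A 7.328, B 1.726, C 10.165, D 13.282, E 3.759, F 13.445, G 2.296.
Rounding down gives 7, 1, 10, 13, 3, 13, 2 = 49 seats, so the divisor must be adjusted.
With modified divisor 9360: modified quotas A 7.865, B 1.853, C 10.911, D 14.256, E 4.035, F 14.431, G 2.465.
Rounding down: A 7, B 1, C 10, D 14, E 4, F 14, G 2 (total 52).

A=7; B=1; C=10; D=14; E=4; F=14; G=2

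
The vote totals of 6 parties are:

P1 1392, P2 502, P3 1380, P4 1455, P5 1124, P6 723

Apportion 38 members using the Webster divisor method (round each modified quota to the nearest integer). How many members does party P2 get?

3

Standard divisor 6576/38 ≈ 173.053; standard quotas: P1 8.044, P2 2.901, P3 7.974, P4 8.408, P5 6.495, P6 4.178.
Rounding to the nearest integer gives 8, 3, 8, 8, 6, 4 = 37 seats, so the divisor must be adjusted.
With modified divisor 172: modified quotas P1 8.093, P2 2.919, P3 8.023, P4 8.459, P5 6.535, P6 4.203.
Rounding to the nearest integer: P1 8, P2 3, P3 8, P4 8, P5 7, P6 4 (total 38).
P2 receives 3.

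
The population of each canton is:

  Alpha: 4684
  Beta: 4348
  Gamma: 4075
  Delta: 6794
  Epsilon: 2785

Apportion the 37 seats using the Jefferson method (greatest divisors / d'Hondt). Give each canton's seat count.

Alpha 8; Beta 7; Gamma 7; Delta 11; Epsilon 4

Standard divisor 22686/37 ≈ 613.135; standard quotas: Alpha 7.639, Beta 7.091, Gamma 6.646, Delta 11.081, Epsilon 4.542.
Rounding down gives 7, 7, 6, 11, 4 = 35 seats, so the divisor must be adjusted.
With modified divisor 570: modified quotas Alpha 8.218, Beta 7.628, Gamma 7.149, Delta 11.919, Epsilon 4.886.
Rounding down: Alpha 8, Beta 7, Gamma 7, Delta 11, Epsilon 4 (total 37).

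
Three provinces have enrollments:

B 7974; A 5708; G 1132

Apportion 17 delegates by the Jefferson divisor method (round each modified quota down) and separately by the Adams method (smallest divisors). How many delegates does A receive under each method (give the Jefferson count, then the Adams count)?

7 and 6

Jefferson: B 9, A 7, G 1.
Adams: B 9, A 6, G 2.
A gets 7 under Jefferson and 6 under Adams.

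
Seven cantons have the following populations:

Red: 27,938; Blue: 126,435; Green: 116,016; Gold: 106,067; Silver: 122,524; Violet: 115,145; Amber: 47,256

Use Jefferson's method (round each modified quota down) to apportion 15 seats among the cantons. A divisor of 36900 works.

With modified divisor 36900: modified quotas Red 0.757, Blue 3.426, Green 3.144, Gold 2.874, Silver 3.320, Violet 3.120, Amber 1.281.
Rounding down: Red 0, Blue 3, Green 3, Gold 2, Silver 3, Violet 3, Amber 1 (total 15).

Red 0, Blue 3, Green 3, Gold 2, Silver 3, Violet 3, Amber 1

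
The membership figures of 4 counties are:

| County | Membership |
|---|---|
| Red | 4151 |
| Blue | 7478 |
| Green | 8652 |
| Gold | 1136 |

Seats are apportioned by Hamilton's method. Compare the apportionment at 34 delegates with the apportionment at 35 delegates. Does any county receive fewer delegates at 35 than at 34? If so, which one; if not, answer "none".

At 34 seats: Red 6, Blue 12, Green 14, Gold 2.
At 35 seats: Red 7, Blue 12, Green 14, Gold 2.
No county's allocation decreased.

none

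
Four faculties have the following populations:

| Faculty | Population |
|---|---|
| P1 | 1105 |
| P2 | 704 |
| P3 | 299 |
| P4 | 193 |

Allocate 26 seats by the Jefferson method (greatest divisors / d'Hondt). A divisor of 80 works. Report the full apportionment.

With modified divisor 80: modified quotas P1 13.812, P2 8.800, P3 3.737, P4 2.413.
Rounding down: P1 13, P2 8, P3 3, P4 2 (total 26).

P1: 13, P2: 8, P3: 3, P4: 2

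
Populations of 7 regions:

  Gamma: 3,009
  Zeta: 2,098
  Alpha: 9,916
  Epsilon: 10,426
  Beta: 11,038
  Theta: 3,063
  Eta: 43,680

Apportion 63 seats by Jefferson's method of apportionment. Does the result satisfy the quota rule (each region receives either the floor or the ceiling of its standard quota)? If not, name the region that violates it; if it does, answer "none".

Standard quotas: Gamma 2.278, Zeta 1.588, Alpha 7.506, Epsilon 7.892, Beta 8.355, Theta 2.319, Eta 33.063.
Jefferson allocation: Gamma 2, Zeta 1, Alpha 7, Epsilon 8, Beta 8, Theta 2, Eta 35.
Eta has quota 33.063 (lower 33, upper 34) but receives 35 — outside the quota interval.

Eta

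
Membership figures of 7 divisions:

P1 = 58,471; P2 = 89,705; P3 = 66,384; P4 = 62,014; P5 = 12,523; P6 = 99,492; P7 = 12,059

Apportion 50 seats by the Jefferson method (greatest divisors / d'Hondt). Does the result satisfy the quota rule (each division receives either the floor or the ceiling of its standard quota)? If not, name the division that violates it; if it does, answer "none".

none

Standard quotas: P1 7.297, P2 11.195, P3 8.285, P4 7.739, P5 1.563, P6 12.416, P7 1.505.
Jefferson allocation: P1 7, P2 12, P3 8, P4 8, P5 1, P6 13, P7 1.
Every allocation lies between the lower and upper quota.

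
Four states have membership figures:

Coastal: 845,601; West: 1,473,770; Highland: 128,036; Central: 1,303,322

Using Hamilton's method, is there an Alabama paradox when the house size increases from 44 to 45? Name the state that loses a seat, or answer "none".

At 44 seats: Coastal 10, West 17, Highland 2, Central 15.
At 45 seats: Coastal 10, West 18, Highland 1, Central 16.
Highland drops from 2 to 1.

Highland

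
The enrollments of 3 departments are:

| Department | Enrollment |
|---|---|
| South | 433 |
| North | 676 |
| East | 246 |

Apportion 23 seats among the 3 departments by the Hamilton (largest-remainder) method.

The standard divisor is 1355/23 ≈ 58.913.
Standard quotas: South 7.350, North 11.475, East 4.176.
Lower quotas: South 7, North 11, East 4 (sum 22, leaving 1 seat).
Remainders in descending order: North 0.475, South 0.350, East 0.176.
Largest remainder: North receives the extra seat.

South 7, North 12, East 4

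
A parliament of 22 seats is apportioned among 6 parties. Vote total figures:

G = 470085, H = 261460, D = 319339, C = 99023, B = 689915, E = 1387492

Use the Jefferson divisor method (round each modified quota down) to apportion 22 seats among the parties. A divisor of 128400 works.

With modified divisor 128400: modified quotas G 3.661, H 2.036, D 2.487, C 0.771, B 5.373, E 10.806.
Rounding down: G 3, H 2, D 2, C 0, B 5, E 10 (total 22).

G: 3, H: 2, D: 2, C: 0, B: 5, E: 10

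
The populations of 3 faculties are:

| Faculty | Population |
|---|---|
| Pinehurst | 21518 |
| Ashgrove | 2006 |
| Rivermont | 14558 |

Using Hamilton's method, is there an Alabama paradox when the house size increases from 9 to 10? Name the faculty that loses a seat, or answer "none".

At 9 seats: Pinehurst 5, Ashgrove 1, Rivermont 3.
At 10 seats: Pinehurst 6, Ashgrove 0, Rivermont 4.
Ashgrove drops from 1 to 0.

Ashgrove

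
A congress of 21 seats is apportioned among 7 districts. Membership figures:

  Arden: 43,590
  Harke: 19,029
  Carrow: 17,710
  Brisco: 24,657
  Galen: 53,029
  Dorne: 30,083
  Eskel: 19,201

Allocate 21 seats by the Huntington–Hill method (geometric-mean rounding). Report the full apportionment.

With divisor 9907: modified quotas Arden 4.400, Harke 1.921, Carrow 1.788, Brisco 2.489, Galen 5.353, Dorne 3.037, Eskel 1.938.
Geometric-mean thresholds: Arden √(4·5)=4.472, Harke √(1·2)=1.414, Carrow √(1·2)=1.414, Brisco √(2·3)=2.449, Galen √(5·6)=5.477, Dorne √(3·4)=3.464, Eskel √(1·2)=1.414.
Each quota rounded against its threshold gives Arden 4, Harke 2, Carrow 2, Brisco 3, Galen 5, Dorne 3, Eskel 2 (total 21).

Arden 4, Harke 2, Carrow 2, Brisco 3, Galen 5, Dorne 3, Eskel 2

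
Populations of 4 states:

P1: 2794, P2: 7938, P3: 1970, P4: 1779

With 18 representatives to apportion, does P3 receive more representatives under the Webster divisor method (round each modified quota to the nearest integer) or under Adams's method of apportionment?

Webster: P1 4, P2 10, P3 2, P4 2.
Adams: P1 4, P2 9, P3 3, P4 2.
P3 gets 2 under Webster and 3 under Adams.

Adams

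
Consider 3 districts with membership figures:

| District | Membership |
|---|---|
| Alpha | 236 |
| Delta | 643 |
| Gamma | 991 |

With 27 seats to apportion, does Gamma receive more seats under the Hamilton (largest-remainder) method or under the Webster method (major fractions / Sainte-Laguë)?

Webster

Hamilton: Alpha 4, Delta 9, Gamma 14.
Webster: Alpha 3, Delta 9, Gamma 15.
Gamma gets 14 under Hamilton and 15 under Webster.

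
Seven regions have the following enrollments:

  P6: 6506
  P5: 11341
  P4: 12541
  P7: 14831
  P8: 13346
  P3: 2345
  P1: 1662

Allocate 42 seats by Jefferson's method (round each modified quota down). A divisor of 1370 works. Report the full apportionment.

With modified divisor 1370: modified quotas P6 4.749, P5 8.278, P4 9.154, P7 10.826, P8 9.742, P3 1.712, P1 1.213.
Rounding down: P6 4, P5 8, P4 9, P7 10, P8 9, P3 1, P1 1 (total 42).

P6 4, P5 8, P4 9, P7 10, P8 9, P3 1, P1 1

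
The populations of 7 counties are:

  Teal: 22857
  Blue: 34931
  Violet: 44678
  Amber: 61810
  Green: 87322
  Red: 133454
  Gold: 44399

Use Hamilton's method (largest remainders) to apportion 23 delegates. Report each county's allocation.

Teal 1; Blue 2; Violet 3; Amber 3; Green 5; Red 7; Gold 2

Standard divisor: 429451 ÷ 23 ≈ 18671.783.
Standard quotas: Teal 1.2241, Blue 1.8708, Violet 2.3928, Amber 3.3103, Green 4.6767, Red 7.1474, Gold 2.3779.
Lower quotas: Teal 1, Blue 1, Violet 2, Amber 3, Green 4, Red 7, Gold 2 (sum 20, leaving 3 seats).
Remainders in descending order: Blue 0.8708, Green 0.6767, Violet 0.3928, Gold 0.3779, Amber 0.3103, Teal 0.2241, Red 0.1474.
Largest remainders: Blue, Green, Violet receive the extra seats.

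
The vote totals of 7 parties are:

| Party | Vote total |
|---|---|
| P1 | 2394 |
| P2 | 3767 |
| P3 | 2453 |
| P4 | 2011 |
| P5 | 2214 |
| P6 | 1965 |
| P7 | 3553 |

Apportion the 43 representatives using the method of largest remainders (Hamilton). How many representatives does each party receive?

P1: 6, P2: 9, P3: 6, P4: 5, P5: 5, P6: 4, P7: 8

Total 18357; standard divisor 18357/43 ≈ 426.907.
Standard quotas: P1 5.608, P2 8.824, P3 5.746, P4 4.711, P5 5.186, P6 4.603, P7 8.323.
Lower quotas: P1 5, P2 8, P3 5, P4 4, P5 5, P6 4, P7 8 (sum 39, leaving 4 seats).
Remainders in descending order: P2 0.824, P3 0.746, P4 0.711, P1 0.608, P6 0.603, P7 0.323, P5 0.186.
The surplus seats go to P2, P3, P4, P1.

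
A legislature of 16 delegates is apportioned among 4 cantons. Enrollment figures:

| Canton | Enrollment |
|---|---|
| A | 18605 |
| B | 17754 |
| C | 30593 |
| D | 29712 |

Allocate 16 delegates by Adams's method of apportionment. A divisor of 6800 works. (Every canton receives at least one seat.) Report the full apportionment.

A: 3, B: 3, C: 5, D: 5

With modified divisor 6800: modified quotas A 2.736, B 2.611, C 4.499, D 4.369.
Rounding up: A 3, B 3, C 5, D 5 (total 16).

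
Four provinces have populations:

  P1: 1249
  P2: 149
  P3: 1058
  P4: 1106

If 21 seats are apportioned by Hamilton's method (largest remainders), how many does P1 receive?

Total 3562; standard divisor 3562/21 ≈ 169.619.
Standard quotas: P1 7.364, P2 0.878, P3 6.238, P4 6.520.
Lower quotas: P1 7, P2 0, P3 6, P4 6 (sum 19, leaving 2 seats).
Remainders in descending order: P2 0.878, P4 0.520, P1 0.364, P3 0.238.
The surplus seats go to P2, P4.
P1 receives 7.

7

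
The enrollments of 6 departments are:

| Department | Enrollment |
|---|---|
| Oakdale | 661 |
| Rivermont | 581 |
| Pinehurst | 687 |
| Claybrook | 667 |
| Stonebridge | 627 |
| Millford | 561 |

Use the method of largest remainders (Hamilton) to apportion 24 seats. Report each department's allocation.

Standard divisor: 3784 ÷ 24 ≈ 157.667.
Standard quotas: Oakdale 4.192, Rivermont 3.685, Pinehurst 4.357, Claybrook 4.230, Stonebridge 3.977, Millford 3.558.
Lower quotas: Oakdale 4, Rivermont 3, Pinehurst 4, Claybrook 4, Stonebridge 3, Millford 3 (sum 21, leaving 3 seats).
Remainders in descending order: Stonebridge 0.977, Rivermont 0.685, Millford 0.558, Pinehurst 0.357, Claybrook 0.230, Oakdale 0.192.
The surplus seats go to Stonebridge, Rivermont, Millford.

Oakdale 4, Rivermont 4, Pinehurst 4, Claybrook 4, Stonebridge 4, Millford 4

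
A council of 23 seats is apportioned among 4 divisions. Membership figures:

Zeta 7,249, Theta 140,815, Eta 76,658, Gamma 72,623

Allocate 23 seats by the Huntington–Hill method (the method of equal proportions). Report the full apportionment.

With divisor 13343: modified quotas Zeta 0.543, Theta 10.553, Eta 5.745, Gamma 5.443.
Geometric-mean thresholds: Zeta (min 1), Theta √(10·11)=10.488, Eta √(5·6)=5.477, Gamma √(5·6)=5.477.
Each quota rounded against its threshold gives Zeta 1, Theta 11, Eta 6, Gamma 5 (total 23).

Zeta=1; Theta=11; Eta=6; Gamma=5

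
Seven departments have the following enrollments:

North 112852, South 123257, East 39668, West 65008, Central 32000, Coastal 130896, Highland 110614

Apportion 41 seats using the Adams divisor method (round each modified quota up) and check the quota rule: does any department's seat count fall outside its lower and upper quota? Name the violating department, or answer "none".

none

Standard quotas: North 7.532, South 8.227, East 2.648, West 4.339, Central 2.136, Coastal 8.736, Highland 7.383.
Adams allocation: North 7, South 8, East 3, West 5, Central 2, Coastal 9, Highland 7.
Every allocation lies between the lower and upper quota.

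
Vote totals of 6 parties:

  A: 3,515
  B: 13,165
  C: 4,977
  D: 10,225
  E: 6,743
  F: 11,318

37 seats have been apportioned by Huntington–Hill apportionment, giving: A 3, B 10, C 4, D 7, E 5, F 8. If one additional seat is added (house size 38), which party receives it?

Priority for the next seat is population ÷ (√(s·(s+1))).
Priorities: A 1014.693, B 1255.233, C 1112.891, D 1366.373, E 1231.098, F 1333.839.
Highest priority: D.

D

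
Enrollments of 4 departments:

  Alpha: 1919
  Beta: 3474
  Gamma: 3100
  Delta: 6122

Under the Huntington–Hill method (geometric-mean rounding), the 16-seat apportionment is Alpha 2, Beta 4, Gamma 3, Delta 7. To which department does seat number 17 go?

Priority for the next seat is population ÷ (√(s·(s+1))).
Priorities: Alpha 783.428, Beta 776.810, Gamma 894.893, Delta 818.087.
Highest priority: Gamma.

Gamma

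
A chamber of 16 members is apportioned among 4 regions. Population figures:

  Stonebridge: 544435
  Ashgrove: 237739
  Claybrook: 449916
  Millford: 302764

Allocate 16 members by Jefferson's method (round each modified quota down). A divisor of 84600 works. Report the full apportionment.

With modified divisor 84600: modified quotas Stonebridge 6.435, Ashgrove 2.810, Claybrook 5.318, Millford 3.579.
Rounding down: Stonebridge 6, Ashgrove 2, Claybrook 5, Millford 3 (total 16).

Stonebridge=6, Ashgrove=2, Claybrook=5, Millford=3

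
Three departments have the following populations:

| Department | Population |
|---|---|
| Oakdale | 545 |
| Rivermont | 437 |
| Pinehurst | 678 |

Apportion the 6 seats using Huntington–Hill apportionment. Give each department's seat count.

With divisor 293: modified quotas Oakdale 1.860, Rivermont 1.491, Pinehurst 2.314.
Geometric-mean thresholds: Oakdale √(1·2)=1.414, Rivermont √(1·2)=1.414, Pinehurst √(2·3)=2.449.
Each quota rounded against its threshold gives Oakdale 2, Rivermont 2, Pinehurst 2 (total 6).

Oakdale=2; Rivermont=2; Pinehurst=2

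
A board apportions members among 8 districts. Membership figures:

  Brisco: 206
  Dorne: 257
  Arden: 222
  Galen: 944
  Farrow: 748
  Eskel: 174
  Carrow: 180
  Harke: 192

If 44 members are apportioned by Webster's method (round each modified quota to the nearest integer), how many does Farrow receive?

Standard divisor 2923/44 ≈ 66.432; standard quotas: Brisco 3.101, Dorne 3.869, Arden 3.342, Galen 14.210, Farrow 11.260, Eskel 2.619, Carrow 2.710, Harke 2.890.
Rounding to the nearest integer gives Brisco 3, Dorne 4, Arden 3, Galen 14, Farrow 11, Eskel 3, Carrow 3, Harke 3 — total 44, matching the house size, so no adjustment is needed.
Farrow receives 11.

11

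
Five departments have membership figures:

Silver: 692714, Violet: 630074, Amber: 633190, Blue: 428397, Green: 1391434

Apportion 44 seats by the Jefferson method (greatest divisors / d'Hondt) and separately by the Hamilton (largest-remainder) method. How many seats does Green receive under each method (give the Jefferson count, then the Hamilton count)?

17 and 16

Jefferson: Silver 8, Violet 7, Amber 7, Blue 5, Green 17.
Hamilton: Silver 8, Violet 7, Amber 8, Blue 5, Green 16.
Green gets 17 under Jefferson and 16 under Hamilton.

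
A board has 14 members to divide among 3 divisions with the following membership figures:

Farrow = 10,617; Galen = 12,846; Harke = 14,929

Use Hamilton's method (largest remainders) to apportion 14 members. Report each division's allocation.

Total 38392; standard divisor 38392/14 ≈ 2742.286.
Standard quotas: Farrow 3.8716, Galen 4.6844, Harke 5.4440.
Lower quotas: Farrow 3, Galen 4, Harke 5 (sum 12, leaving 2 seats).
Remainders in descending order: Farrow 0.8716, Galen 0.6844, Harke 0.4440.
Largest remainders: Farrow, Galen receive the extra seats.

Farrow: 4; Galen: 5; Harke: 5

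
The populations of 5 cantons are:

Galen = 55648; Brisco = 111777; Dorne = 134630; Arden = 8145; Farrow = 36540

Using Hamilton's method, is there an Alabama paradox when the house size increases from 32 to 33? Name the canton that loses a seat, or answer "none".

At 32 seats: Galen 5, Brisco 10, Dorne 13, Arden 1, Farrow 3.
At 33 seats: Galen 5, Brisco 11, Dorne 13, Arden 1, Farrow 3.
No canton's allocation decreased.

none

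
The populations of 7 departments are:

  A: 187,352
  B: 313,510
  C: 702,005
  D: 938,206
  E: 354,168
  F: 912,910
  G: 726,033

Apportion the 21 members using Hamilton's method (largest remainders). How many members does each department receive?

The standard divisor is 4134184/21 ≈ 196865.905.
Standard quotas: A 0.9517, B 1.5925, C 3.5659, D 4.7657, E 1.7990, F 4.6372, G 3.6880.
Lower quotas: A 0, B 1, C 3, D 4, E 1, F 4, G 3 (sum 16, leaving 5 seats).
Remainders in descending order: A 0.9517, E 0.7990, D 0.7657, G 0.6880, F 0.6372, B 0.5925, C 0.5659.
The surplus seats go to A, E, D, G, F.

A 1, B 1, C 3, D 5, E 2, F 5, G 4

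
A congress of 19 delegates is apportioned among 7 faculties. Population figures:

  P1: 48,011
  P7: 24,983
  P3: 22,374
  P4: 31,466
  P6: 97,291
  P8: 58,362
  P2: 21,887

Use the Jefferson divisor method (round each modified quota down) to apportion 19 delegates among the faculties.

P1=3, P7=1, P3=1, P4=2, P6=7, P8=4, P2=1

Standard divisor 304374/19 ≈ 16019.684; standard quotas: P1 2.997, P7 1.560, P3 1.397, P4 1.964, P6 6.073, P8 3.643, P2 1.366.
Rounding down gives 2, 1, 1, 1, 6, 3, 1 = 15 seats, so the divisor must be adjusted.
With modified divisor 13200: modified quotas P1 3.637, P7 1.893, P3 1.695, P4 2.384, P6 7.371, P8 4.421, P2 1.658.
Rounding down: P1 3, P7 1, P3 1, P4 2, P6 7, P8 4, P2 1 (total 19).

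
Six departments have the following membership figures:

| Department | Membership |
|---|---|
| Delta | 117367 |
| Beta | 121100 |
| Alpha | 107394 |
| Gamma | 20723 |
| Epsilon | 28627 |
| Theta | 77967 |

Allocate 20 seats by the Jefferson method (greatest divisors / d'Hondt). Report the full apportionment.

Delta 5, Beta 5, Alpha 5, Gamma 1, Epsilon 1, Theta 3

Standard divisor 473178/20 ≈ 23658.9; standard quotas: Delta 4.961, Beta 5.119, Alpha 4.539, Gamma 0.876, Epsilon 1.210, Theta 3.295.
Rounding down gives 4, 5, 4, 0, 1, 3 = 17 seats, so the divisor must be adjusted.
With modified divisor 20291.3: modified quotas Delta 5.784, Beta 5.968, Alpha 5.293, Gamma 1.021, Epsilon 1.411, Theta 3.842.
Rounding down: Delta 5, Beta 5, Alpha 5, Gamma 1, Epsilon 1, Theta 3 (total 20).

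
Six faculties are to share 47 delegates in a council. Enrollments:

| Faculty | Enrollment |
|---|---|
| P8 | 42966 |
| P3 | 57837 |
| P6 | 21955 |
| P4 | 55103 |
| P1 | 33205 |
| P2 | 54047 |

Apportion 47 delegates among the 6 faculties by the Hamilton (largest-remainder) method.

P8 8, P3 10, P6 4, P4 10, P1 6, P2 9

Standard divisor: 265113 ÷ 47 ≈ 5640.702.
Standard quotas: P8 7.6171, P3 10.2535, P6 3.8922, P4 9.7688, P1 5.8867, P2 9.5816.
Lower quotas: P8 7, P3 10, P6 3, P4 9, P1 5, P2 9 (sum 43, leaving 4 seats).
Remainders in descending order: P6 0.8922, P1 0.8867, P4 0.7688, P8 0.6171, P2 0.5816, P3 0.2535.
The surplus seats go to P6, P1, P4, P8.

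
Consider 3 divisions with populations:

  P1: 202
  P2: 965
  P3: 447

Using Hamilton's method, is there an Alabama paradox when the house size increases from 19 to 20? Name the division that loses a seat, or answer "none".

P1

At 19 seats: P1 3, P2 11, P3 5.
At 20 seats: P1 2, P2 12, P3 6.
P1 drops from 3 to 2.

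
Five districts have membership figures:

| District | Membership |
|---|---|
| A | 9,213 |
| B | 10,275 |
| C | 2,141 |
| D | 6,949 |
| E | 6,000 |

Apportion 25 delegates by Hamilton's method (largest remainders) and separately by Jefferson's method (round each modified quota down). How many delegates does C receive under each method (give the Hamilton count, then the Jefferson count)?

2 and 1

Hamilton: A 7, B 7, C 2, D 5, E 4.
Jefferson: A 7, B 8, C 1, D 5, E 4.
C gets 2 under Hamilton and 1 under Jefferson.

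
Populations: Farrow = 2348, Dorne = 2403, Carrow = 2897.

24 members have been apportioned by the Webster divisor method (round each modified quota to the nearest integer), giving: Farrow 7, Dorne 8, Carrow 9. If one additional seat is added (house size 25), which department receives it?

Priority for the next seat is population ÷ (current seats + 0.5).
Priorities: Farrow 313.067, Dorne 282.706, Carrow 304.947.
Highest priority: Farrow.

Farrow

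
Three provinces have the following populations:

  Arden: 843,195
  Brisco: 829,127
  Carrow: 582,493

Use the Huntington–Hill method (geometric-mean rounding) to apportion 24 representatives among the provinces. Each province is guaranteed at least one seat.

Arden 9, Brisco 9, Carrow 6

With divisor 93797: modified quotas Arden 8.990, Brisco 8.840, Carrow 6.210.
Geometric-mean thresholds: Arden √(8·9)=8.485, Brisco √(8·9)=8.485, Carrow √(6·7)=6.481.
Each quota rounded against its threshold gives Arden 9, Brisco 9, Carrow 6 (total 24).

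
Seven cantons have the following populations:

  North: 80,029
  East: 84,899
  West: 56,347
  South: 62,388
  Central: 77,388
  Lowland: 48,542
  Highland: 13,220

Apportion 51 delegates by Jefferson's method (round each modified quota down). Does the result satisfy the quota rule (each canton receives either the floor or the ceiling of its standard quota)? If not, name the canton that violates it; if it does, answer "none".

Standard quotas: North 9.653, East 10.241, West 6.797, South 7.525, Central 9.335, Lowland 5.855, Highland 1.595.
Jefferson allocation: North 10, East 10, West 7, South 8, Central 9, Lowland 6, Highland 1.
Every allocation lies between the lower and upper quota.

none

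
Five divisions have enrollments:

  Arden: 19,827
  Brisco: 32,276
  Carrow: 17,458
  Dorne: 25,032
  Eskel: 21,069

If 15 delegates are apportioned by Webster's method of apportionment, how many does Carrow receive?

2

Standard divisor 115662/15 ≈ 7710.8; standard quotas: Arden 2.571, Brisco 4.186, Carrow 2.264, Dorne 3.246, Eskel 2.732.
Rounding to the nearest integer gives Arden 3, Brisco 4, Carrow 2, Dorne 3, Eskel 3 — total 15, matching the house size, so no adjustment is needed.
Carrow receives 2.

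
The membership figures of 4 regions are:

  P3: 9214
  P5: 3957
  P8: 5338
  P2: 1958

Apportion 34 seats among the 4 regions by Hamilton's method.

P3 15; P5 7; P8 9; P2 3

Total 20467; standard divisor 20467/34 ≈ 601.971.
Standard quotas: P3 15.3064, P5 6.5734, P8 8.8675, P2 3.2527.
Lower quotas: P3 15, P5 6, P8 8, P2 3 (sum 32, leaving 2 seats).
Remainders in descending order: P8 0.8675, P5 0.5734, P3 0.3064, P2 0.2527.
The surplus seats go to P8, P5.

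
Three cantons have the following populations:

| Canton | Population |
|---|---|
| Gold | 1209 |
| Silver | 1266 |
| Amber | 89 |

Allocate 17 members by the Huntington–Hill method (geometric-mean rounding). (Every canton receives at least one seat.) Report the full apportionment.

With divisor 155: modified quotas Gold 7.800, Silver 8.168, Amber 0.574.
Geometric-mean thresholds: Gold √(7·8)=7.483, Silver √(8·9)=8.485, Amber (min 1).
Each quota rounded against its threshold gives Gold 8, Silver 8, Amber 1 (total 17).

Gold: 8, Silver: 8, Amber: 1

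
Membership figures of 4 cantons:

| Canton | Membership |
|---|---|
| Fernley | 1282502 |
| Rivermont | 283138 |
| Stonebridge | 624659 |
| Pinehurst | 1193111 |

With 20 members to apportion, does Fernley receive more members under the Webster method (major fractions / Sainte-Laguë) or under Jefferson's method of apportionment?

Webster: Fernley 7, Rivermont 2, Stonebridge 4, Pinehurst 7.
Jefferson: Fernley 8, Rivermont 1, Stonebridge 4, Pinehurst 7.
Fernley gets 7 under Webster and 8 under Jefferson.

Jefferson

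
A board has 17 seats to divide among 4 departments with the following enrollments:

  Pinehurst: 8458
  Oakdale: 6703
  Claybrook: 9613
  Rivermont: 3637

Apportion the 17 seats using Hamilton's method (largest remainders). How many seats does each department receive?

Pinehurst: 5, Oakdale: 4, Claybrook: 6, Rivermont: 2

Total 28411; standard divisor 28411/17 ≈ 1671.235.
Standard quotas: Pinehurst 5.0609, Oakdale 4.0108, Claybrook 5.7520, Rivermont 2.1762.
Lower quotas: Pinehurst 5, Oakdale 4, Claybrook 5, Rivermont 2 (sum 16, leaving 1 seat).
Remainders in descending order: Claybrook 0.7520, Rivermont 0.1762, Pinehurst 0.0609, Oakdale 0.0108.
Largest remainder: Claybrook receives the extra seat.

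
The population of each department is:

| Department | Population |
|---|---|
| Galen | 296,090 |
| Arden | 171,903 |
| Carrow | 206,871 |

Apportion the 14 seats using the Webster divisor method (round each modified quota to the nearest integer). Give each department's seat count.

Standard divisor 674864/14 ≈ 48204.571; standard quotas: Galen 6.142, Arden 3.566, Carrow 4.292.
Rounding to the nearest integer gives Galen 6, Arden 4, Carrow 4 — total 14, matching the house size, so no adjustment is needed.

Galen: 6; Arden: 4; Carrow: 4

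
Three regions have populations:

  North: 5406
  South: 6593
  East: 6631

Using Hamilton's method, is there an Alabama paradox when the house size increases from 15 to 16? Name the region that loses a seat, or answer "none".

North

At 15 seats: North 5, South 5, East 5.
At 16 seats: North 4, South 6, East 6.
North drops from 5 to 4.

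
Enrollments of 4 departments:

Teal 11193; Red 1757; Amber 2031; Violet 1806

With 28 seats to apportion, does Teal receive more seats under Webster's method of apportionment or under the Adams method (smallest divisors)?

Webster: Teal 19, Red 3, Amber 3, Violet 3.
Adams: Teal 18, Red 3, Amber 4, Violet 3.
Teal gets 19 under Webster and 18 under Adams.

Webster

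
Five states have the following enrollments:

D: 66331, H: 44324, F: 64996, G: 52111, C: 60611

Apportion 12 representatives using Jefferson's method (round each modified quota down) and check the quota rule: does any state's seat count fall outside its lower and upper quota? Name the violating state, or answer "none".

Standard quotas: D 2.760, H 1.844, F 2.705, G 2.168, C 2.522.
Jefferson allocation: D 3, H 2, F 3, G 2, C 2.
Every allocation lies between the lower and upper quota.

none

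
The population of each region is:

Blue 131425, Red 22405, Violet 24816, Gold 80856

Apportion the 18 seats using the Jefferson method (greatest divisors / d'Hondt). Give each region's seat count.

Blue 10, Red 1, Violet 1, Gold 6

Standard divisor 259502/18 ≈ 14416.778; standard quotas: Blue 9.116, Red 1.554, Violet 1.721, Gold 5.608.
Rounding down gives 9, 1, 1, 5 = 16 seats, so the divisor must be adjusted.
With modified divisor 12800: modified quotas Blue 10.268, Red 1.750, Violet 1.939, Gold 6.317.
Rounding down: Blue 10, Red 1, Violet 1, Gold 6 (total 18).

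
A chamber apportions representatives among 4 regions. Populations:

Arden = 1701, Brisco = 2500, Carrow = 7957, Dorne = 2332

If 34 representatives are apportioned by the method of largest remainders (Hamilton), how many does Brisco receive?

6

Standard divisor: 14490 ÷ 34 ≈ 426.176.
Standard quotas: Arden 3.9913, Brisco 5.8661, Carrow 18.6707, Dorne 5.4719.
Lower quotas: Arden 3, Brisco 5, Carrow 18, Dorne 5 (sum 31, leaving 3 seats).
Remainders in descending order: Arden 0.9913, Brisco 0.8661, Carrow 0.6707, Dorne 0.4719.
The surplus seats go to Arden, Brisco, Carrow.
Brisco receives 6.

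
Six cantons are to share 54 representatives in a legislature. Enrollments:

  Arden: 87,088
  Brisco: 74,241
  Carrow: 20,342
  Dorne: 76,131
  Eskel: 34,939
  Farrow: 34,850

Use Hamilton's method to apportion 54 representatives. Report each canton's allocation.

Arden=14, Brisco=12, Carrow=3, Dorne=13, Eskel=6, Farrow=6

The standard divisor is 327591/54 ≈ 6066.5.
Standard quotas: Arden 14.3556, Brisco 12.2379, Carrow 3.3532, Dorne 12.5494, Eskel 5.7593, Farrow 5.7447.
Lower quotas: Arden 14, Brisco 12, Carrow 3, Dorne 12, Eskel 5, Farrow 5 (sum 51, leaving 3 seats).
Remainders in descending order: Eskel 0.7593, Farrow 0.7447, Dorne 0.5494, Arden 0.3556, Carrow 0.3532, Brisco 0.2379.
The surplus seats go to Eskel, Farrow, Dorne.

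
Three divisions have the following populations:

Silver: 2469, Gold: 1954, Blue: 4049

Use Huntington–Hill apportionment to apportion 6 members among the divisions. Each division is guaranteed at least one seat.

With divisor 1517: modified quotas Silver 1.628, Gold 1.288, Blue 2.669.
Geometric-mean thresholds: Silver √(1·2)=1.414, Gold √(1·2)=1.414, Blue √(2·3)=2.449.
Each quota rounded against its threshold gives Silver 2, Gold 1, Blue 3 (total 6).

Silver=2; Gold=1; Blue=3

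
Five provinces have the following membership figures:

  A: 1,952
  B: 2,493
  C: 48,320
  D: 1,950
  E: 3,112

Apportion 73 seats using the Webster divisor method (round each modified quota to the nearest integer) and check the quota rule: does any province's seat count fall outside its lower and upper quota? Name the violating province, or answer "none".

C

Standard quotas: A 2.464, B 3.147, C 60.998, D 2.462, E 3.929.
Webster allocation: A 2, B 3, C 62, D 2, E 4.
C has quota 60.998 (lower 60, upper 61) but receives 62 — outside the quota interval.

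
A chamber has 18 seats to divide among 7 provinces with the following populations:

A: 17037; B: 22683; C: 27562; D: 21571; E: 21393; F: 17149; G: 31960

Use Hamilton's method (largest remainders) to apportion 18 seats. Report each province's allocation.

A: 2, B: 3, C: 3, D: 2, E: 2, F: 2, G: 4

Total 159355; standard divisor 159355/18 ≈ 8853.056.
Standard quotas: A 1.9244, B 2.5622, C 3.1133, D 2.4366, E 2.4165, F 1.9371, G 3.6101.
Lower quotas: A 1, B 2, C 3, D 2, E 2, F 1, G 3 (sum 14, leaving 4 seats).
Remainders in descending order: F 0.9371, A 0.9244, G 0.6101, B 0.5622, D 0.4366, E 0.4165, C 0.1133.
Largest remainders: F, A, G, B receive the extra seats.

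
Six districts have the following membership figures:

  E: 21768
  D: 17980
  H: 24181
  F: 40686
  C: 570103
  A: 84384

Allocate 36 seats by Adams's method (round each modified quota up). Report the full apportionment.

Standard divisor 759102/36 ≈ 21086.167; standard quotas: E 1.032, D 0.853, H 1.147, F 1.930, C 27.037, A 4.002.
Rounding up gives 2, 1, 2, 2, 28, 5 = 40 seats, so the divisor must be adjusted.
With modified divisor 22400: modified quotas E 0.972, D 0.803, H 1.080, F 1.816, C 25.451, A 3.767.
Rounding up: E 1, D 1, H 2, F 2, C 26, A 4 (total 36).

E 1, D 1, H 2, F 2, C 26, A 4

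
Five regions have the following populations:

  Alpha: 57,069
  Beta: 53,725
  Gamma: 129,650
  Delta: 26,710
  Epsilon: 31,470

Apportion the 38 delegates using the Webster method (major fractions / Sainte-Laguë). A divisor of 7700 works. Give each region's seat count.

With modified divisor 7700: modified quotas Alpha 7.412, Beta 6.977, Gamma 16.838, Delta 3.469, Epsilon 4.087.
Rounding to the nearest integer: Alpha 7, Beta 7, Gamma 17, Delta 3, Epsilon 4 (total 38).

Alpha=7, Beta=7, Gamma=17, Delta=3, Epsilon=4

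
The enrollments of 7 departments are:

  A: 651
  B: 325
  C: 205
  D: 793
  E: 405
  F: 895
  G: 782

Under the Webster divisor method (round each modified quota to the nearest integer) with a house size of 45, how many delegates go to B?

4

Standard divisor 4056/45 ≈ 90.133; standard quotas: A 7.223, B 3.606, C 2.274, D 8.798, E 4.493, F 9.930, G 8.676.
Rounding to the nearest integer gives A 7, B 4, C 2, D 9, E 4, F 10, G 9 — total 45, matching the house size, so no adjustment is needed.
B receives 4.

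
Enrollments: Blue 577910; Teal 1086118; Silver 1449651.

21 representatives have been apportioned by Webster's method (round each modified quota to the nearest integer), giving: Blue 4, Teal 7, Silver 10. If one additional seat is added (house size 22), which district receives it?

Priority for the next seat is population ÷ (current seats + 0.5).
Priorities: Blue 128424.444, Teal 144815.733, Silver 138062.000.
Highest priority: Teal.

Teal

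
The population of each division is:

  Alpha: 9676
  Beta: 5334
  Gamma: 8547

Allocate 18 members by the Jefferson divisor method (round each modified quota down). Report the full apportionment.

Alpha 7, Beta 4, Gamma 7

Standard divisor 23557/18 ≈ 1308.722; standard quotas: Alpha 7.393, Beta 4.076, Gamma 6.531.
Rounding down gives 7, 4, 6 = 17 seats, so the divisor must be adjusted.
With modified divisor 1215: modified quotas Alpha 7.964, Beta 4.390, Gamma 7.035.
Rounding down: Alpha 7, Beta 4, Gamma 7 (total 18).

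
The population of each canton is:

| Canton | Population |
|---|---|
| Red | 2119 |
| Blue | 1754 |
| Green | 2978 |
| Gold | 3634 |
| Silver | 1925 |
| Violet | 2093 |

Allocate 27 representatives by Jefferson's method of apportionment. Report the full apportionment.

Red 4, Blue 3, Green 6, Gold 7, Silver 3, Violet 4

Standard divisor 14503/27 ≈ 537.148; standard quotas: Red 3.945, Blue 3.265, Green 5.544, Gold 6.765, Silver 3.584, Violet 3.897.
Rounding down gives 3, 3, 5, 6, 3, 3 = 23 seats, so the divisor must be adjusted.
With modified divisor 490: modified quotas Red 4.324, Blue 3.580, Green 6.078, Gold 7.416, Silver 3.929, Violet 4.271.
Rounding down: Red 4, Blue 3, Green 6, Gold 7, Silver 3, Violet 4 (total 27).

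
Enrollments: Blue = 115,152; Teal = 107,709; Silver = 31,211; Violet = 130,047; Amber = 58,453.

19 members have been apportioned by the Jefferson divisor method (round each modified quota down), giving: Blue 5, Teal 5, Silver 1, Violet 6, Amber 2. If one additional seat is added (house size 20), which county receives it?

Amber

Priority for the next seat is population ÷ (current seats + 1).
Priorities: Blue 19192.000, Teal 17951.500, Silver 15605.500, Violet 18578.143, Amber 19484.333.
Highest priority: Amber.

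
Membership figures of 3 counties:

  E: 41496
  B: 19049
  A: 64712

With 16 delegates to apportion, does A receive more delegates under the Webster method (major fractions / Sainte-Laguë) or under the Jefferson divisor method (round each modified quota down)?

Jefferson

Webster: E 5, B 3, A 8.
Jefferson: E 5, B 2, A 9.
A gets 8 under Webster and 9 under Jefferson.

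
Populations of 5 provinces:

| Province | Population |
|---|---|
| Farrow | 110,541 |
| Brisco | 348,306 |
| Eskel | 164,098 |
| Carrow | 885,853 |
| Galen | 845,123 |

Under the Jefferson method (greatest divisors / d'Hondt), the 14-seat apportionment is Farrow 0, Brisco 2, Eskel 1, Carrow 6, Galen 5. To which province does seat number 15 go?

Galen

Priority for the next seat is population ÷ (current seats + 1).
Priorities: Farrow 110541.000, Brisco 116102.000, Eskel 82049.000, Carrow 126550.429, Galen 140853.833.
Highest priority: Galen.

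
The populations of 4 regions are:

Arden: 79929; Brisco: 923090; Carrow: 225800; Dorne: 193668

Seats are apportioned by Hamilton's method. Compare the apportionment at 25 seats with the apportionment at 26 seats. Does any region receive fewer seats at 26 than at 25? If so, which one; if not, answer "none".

Arden

At 25 seats: Arden 2, Brisco 16, Carrow 4, Dorne 3.
At 26 seats: Arden 1, Brisco 17, Carrow 4, Dorne 4.
Arden drops from 2 to 1.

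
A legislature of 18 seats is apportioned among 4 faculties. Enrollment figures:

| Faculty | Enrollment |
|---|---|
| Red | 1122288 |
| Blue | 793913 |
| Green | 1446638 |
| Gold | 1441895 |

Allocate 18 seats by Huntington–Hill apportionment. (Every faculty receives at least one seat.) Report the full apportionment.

Red: 4; Blue: 3; Green: 6; Gold: 5

With divisor 263686: modified quotas Red 4.256, Blue 3.011, Green 5.486, Gold 5.468.
Geometric-mean thresholds: Red √(4·5)=4.472, Blue √(3·4)=3.464, Green √(5·6)=5.477, Gold √(5·6)=5.477.
Each quota rounded against its threshold gives Red 4, Blue 3, Green 6, Gold 5 (total 18).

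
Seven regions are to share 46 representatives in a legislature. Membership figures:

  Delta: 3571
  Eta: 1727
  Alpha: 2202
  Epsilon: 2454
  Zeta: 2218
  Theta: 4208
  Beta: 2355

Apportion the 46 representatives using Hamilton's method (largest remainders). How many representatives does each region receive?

Total 18735; standard divisor 18735/46 ≈ 407.283.
Standard quotas: Delta 8.768, Eta 4.240, Alpha 5.407, Epsilon 6.025, Zeta 5.446, Theta 10.332, Beta 5.782.
Lower quotas: Delta 8, Eta 4, Alpha 5, Epsilon 6, Zeta 5, Theta 10, Beta 5 (sum 43, leaving 3 seats).
Remainders in descending order: Beta 0.782, Delta 0.768, Zeta 0.446, Alpha 0.407, Theta 0.332, Eta 0.240, Epsilon 0.025.
Largest remainders: Beta, Delta, Zeta receive the extra seats.

Delta 9, Eta 4, Alpha 5, Epsilon 6, Zeta 6, Theta 10, Beta 6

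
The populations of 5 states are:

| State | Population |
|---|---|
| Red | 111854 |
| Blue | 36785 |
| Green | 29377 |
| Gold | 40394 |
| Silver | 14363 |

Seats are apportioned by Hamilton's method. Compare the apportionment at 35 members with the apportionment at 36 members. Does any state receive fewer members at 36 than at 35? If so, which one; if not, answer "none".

none

At 35 seats: Red 17, Blue 6, Green 4, Gold 6, Silver 2.
At 36 seats: Red 17, Blue 6, Green 5, Gold 6, Silver 2.
No state's allocation decreased.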